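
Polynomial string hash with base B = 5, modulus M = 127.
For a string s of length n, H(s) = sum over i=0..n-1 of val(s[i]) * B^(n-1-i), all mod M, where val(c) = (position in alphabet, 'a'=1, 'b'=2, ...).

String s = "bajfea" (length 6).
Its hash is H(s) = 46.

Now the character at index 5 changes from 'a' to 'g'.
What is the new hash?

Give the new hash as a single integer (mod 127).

Answer: 52

Derivation:
val('a') = 1, val('g') = 7
Position k = 5, exponent = n-1-k = 0
B^0 mod M = 5^0 mod 127 = 1
Delta = (7 - 1) * 1 mod 127 = 6
New hash = (46 + 6) mod 127 = 52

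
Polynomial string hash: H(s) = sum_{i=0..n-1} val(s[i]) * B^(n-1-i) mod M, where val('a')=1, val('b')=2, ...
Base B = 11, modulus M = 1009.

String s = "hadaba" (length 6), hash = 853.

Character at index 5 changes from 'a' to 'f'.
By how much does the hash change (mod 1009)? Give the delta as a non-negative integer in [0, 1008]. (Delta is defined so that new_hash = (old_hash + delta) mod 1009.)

Answer: 5

Derivation:
Delta formula: (val(new) - val(old)) * B^(n-1-k) mod M
  val('f') - val('a') = 6 - 1 = 5
  B^(n-1-k) = 11^0 mod 1009 = 1
  Delta = 5 * 1 mod 1009 = 5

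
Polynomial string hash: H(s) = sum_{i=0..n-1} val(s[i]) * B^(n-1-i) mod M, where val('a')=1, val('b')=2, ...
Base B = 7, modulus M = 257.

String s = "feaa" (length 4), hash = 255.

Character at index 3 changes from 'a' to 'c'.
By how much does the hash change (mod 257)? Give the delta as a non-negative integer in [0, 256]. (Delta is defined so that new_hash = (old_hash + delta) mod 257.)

Answer: 2

Derivation:
Delta formula: (val(new) - val(old)) * B^(n-1-k) mod M
  val('c') - val('a') = 3 - 1 = 2
  B^(n-1-k) = 7^0 mod 257 = 1
  Delta = 2 * 1 mod 257 = 2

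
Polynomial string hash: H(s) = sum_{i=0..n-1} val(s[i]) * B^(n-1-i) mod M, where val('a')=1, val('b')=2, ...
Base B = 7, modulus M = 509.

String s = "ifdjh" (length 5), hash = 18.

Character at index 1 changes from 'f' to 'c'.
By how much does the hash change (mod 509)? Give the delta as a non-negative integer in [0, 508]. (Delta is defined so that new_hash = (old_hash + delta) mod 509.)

Answer: 498

Derivation:
Delta formula: (val(new) - val(old)) * B^(n-1-k) mod M
  val('c') - val('f') = 3 - 6 = -3
  B^(n-1-k) = 7^3 mod 509 = 343
  Delta = -3 * 343 mod 509 = 498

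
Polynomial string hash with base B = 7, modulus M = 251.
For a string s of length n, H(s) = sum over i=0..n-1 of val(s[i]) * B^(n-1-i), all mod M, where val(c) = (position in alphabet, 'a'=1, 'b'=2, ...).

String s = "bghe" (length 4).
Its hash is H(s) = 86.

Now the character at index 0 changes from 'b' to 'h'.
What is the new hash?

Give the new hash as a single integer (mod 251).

val('b') = 2, val('h') = 8
Position k = 0, exponent = n-1-k = 3
B^3 mod M = 7^3 mod 251 = 92
Delta = (8 - 2) * 92 mod 251 = 50
New hash = (86 + 50) mod 251 = 136

Answer: 136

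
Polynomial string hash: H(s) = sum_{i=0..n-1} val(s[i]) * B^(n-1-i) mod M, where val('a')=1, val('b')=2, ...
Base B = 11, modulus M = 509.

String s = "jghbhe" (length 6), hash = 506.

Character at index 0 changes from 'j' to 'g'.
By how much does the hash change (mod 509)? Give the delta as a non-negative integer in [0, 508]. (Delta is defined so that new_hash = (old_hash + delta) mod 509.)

Delta formula: (val(new) - val(old)) * B^(n-1-k) mod M
  val('g') - val('j') = 7 - 10 = -3
  B^(n-1-k) = 11^5 mod 509 = 207
  Delta = -3 * 207 mod 509 = 397

Answer: 397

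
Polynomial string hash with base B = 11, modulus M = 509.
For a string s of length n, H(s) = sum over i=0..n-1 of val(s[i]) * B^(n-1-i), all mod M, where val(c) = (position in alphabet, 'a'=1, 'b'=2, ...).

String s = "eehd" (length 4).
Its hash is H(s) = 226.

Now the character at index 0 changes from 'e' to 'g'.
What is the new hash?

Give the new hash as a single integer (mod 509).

Answer: 343

Derivation:
val('e') = 5, val('g') = 7
Position k = 0, exponent = n-1-k = 3
B^3 mod M = 11^3 mod 509 = 313
Delta = (7 - 5) * 313 mod 509 = 117
New hash = (226 + 117) mod 509 = 343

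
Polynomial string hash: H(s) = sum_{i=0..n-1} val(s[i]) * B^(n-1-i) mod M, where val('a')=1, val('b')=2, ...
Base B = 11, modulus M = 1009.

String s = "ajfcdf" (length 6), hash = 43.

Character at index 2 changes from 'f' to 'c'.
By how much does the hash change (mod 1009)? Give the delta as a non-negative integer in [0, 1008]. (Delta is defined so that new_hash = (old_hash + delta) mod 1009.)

Answer: 43

Derivation:
Delta formula: (val(new) - val(old)) * B^(n-1-k) mod M
  val('c') - val('f') = 3 - 6 = -3
  B^(n-1-k) = 11^3 mod 1009 = 322
  Delta = -3 * 322 mod 1009 = 43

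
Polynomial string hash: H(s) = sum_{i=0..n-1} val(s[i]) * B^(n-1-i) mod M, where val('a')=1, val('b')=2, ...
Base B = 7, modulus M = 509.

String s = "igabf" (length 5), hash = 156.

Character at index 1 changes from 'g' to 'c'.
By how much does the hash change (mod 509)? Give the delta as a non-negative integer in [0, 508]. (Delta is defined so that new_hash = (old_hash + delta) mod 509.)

Delta formula: (val(new) - val(old)) * B^(n-1-k) mod M
  val('c') - val('g') = 3 - 7 = -4
  B^(n-1-k) = 7^3 mod 509 = 343
  Delta = -4 * 343 mod 509 = 155

Answer: 155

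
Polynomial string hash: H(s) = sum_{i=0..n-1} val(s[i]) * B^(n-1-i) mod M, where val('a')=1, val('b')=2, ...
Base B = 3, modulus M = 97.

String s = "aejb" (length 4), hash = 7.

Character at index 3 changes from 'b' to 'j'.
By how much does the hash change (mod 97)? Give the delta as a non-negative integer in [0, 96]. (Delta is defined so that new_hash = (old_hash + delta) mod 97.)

Delta formula: (val(new) - val(old)) * B^(n-1-k) mod M
  val('j') - val('b') = 10 - 2 = 8
  B^(n-1-k) = 3^0 mod 97 = 1
  Delta = 8 * 1 mod 97 = 8

Answer: 8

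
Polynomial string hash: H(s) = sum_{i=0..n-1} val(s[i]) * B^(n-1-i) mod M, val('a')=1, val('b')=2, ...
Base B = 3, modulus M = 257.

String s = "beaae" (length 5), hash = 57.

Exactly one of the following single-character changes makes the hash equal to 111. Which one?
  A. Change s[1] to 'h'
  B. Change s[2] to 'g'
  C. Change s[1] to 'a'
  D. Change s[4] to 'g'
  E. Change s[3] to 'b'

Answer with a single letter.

Option A: s[1]='e'->'h', delta=(8-5)*3^3 mod 257 = 81, hash=57+81 mod 257 = 138
Option B: s[2]='a'->'g', delta=(7-1)*3^2 mod 257 = 54, hash=57+54 mod 257 = 111 <-- target
Option C: s[1]='e'->'a', delta=(1-5)*3^3 mod 257 = 149, hash=57+149 mod 257 = 206
Option D: s[4]='e'->'g', delta=(7-5)*3^0 mod 257 = 2, hash=57+2 mod 257 = 59
Option E: s[3]='a'->'b', delta=(2-1)*3^1 mod 257 = 3, hash=57+3 mod 257 = 60

Answer: B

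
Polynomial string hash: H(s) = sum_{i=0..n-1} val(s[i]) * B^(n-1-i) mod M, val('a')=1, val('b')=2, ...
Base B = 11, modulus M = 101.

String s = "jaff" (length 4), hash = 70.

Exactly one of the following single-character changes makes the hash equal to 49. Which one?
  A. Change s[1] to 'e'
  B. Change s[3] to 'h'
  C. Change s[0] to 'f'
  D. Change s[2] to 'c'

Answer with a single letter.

Option A: s[1]='a'->'e', delta=(5-1)*11^2 mod 101 = 80, hash=70+80 mod 101 = 49 <-- target
Option B: s[3]='f'->'h', delta=(8-6)*11^0 mod 101 = 2, hash=70+2 mod 101 = 72
Option C: s[0]='j'->'f', delta=(6-10)*11^3 mod 101 = 29, hash=70+29 mod 101 = 99
Option D: s[2]='f'->'c', delta=(3-6)*11^1 mod 101 = 68, hash=70+68 mod 101 = 37

Answer: A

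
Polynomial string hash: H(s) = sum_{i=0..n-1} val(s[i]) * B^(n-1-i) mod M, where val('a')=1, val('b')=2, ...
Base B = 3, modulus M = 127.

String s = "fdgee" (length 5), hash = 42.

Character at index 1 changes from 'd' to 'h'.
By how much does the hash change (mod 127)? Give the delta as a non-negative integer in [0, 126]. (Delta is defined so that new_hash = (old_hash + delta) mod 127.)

Answer: 108

Derivation:
Delta formula: (val(new) - val(old)) * B^(n-1-k) mod M
  val('h') - val('d') = 8 - 4 = 4
  B^(n-1-k) = 3^3 mod 127 = 27
  Delta = 4 * 27 mod 127 = 108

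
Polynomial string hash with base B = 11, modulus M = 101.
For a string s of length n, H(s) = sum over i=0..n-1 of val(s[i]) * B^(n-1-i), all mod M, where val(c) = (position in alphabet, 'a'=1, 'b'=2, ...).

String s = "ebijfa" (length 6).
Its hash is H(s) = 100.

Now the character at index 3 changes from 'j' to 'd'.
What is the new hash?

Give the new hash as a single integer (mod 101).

val('j') = 10, val('d') = 4
Position k = 3, exponent = n-1-k = 2
B^2 mod M = 11^2 mod 101 = 20
Delta = (4 - 10) * 20 mod 101 = 82
New hash = (100 + 82) mod 101 = 81

Answer: 81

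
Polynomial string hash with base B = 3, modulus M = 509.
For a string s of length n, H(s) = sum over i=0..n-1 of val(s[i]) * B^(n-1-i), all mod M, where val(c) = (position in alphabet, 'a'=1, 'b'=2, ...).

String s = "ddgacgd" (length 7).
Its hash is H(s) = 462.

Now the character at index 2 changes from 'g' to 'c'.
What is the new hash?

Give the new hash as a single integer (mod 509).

Answer: 138

Derivation:
val('g') = 7, val('c') = 3
Position k = 2, exponent = n-1-k = 4
B^4 mod M = 3^4 mod 509 = 81
Delta = (3 - 7) * 81 mod 509 = 185
New hash = (462 + 185) mod 509 = 138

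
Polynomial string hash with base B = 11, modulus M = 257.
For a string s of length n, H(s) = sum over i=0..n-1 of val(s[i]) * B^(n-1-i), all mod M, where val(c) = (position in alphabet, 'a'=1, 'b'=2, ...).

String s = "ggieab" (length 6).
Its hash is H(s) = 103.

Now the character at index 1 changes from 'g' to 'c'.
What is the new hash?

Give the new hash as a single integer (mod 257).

Answer: 135

Derivation:
val('g') = 7, val('c') = 3
Position k = 1, exponent = n-1-k = 4
B^4 mod M = 11^4 mod 257 = 249
Delta = (3 - 7) * 249 mod 257 = 32
New hash = (103 + 32) mod 257 = 135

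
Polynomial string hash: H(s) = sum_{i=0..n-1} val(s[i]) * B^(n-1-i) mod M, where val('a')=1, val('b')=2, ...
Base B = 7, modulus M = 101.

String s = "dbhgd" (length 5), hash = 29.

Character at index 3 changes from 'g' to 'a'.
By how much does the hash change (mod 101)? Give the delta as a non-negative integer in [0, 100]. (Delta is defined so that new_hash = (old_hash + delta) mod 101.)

Answer: 59

Derivation:
Delta formula: (val(new) - val(old)) * B^(n-1-k) mod M
  val('a') - val('g') = 1 - 7 = -6
  B^(n-1-k) = 7^1 mod 101 = 7
  Delta = -6 * 7 mod 101 = 59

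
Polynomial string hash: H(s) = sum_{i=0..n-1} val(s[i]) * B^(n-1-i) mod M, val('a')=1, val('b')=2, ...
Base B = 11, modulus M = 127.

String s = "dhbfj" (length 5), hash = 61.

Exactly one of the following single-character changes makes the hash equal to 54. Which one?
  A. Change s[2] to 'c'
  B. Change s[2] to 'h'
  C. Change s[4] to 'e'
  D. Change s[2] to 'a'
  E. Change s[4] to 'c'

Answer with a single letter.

Answer: E

Derivation:
Option A: s[2]='b'->'c', delta=(3-2)*11^2 mod 127 = 121, hash=61+121 mod 127 = 55
Option B: s[2]='b'->'h', delta=(8-2)*11^2 mod 127 = 91, hash=61+91 mod 127 = 25
Option C: s[4]='j'->'e', delta=(5-10)*11^0 mod 127 = 122, hash=61+122 mod 127 = 56
Option D: s[2]='b'->'a', delta=(1-2)*11^2 mod 127 = 6, hash=61+6 mod 127 = 67
Option E: s[4]='j'->'c', delta=(3-10)*11^0 mod 127 = 120, hash=61+120 mod 127 = 54 <-- target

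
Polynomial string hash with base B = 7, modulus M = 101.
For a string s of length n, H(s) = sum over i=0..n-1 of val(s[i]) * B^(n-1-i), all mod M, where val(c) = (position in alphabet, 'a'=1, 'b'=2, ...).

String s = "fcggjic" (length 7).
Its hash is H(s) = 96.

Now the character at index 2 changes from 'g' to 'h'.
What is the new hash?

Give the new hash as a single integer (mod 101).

Answer: 73

Derivation:
val('g') = 7, val('h') = 8
Position k = 2, exponent = n-1-k = 4
B^4 mod M = 7^4 mod 101 = 78
Delta = (8 - 7) * 78 mod 101 = 78
New hash = (96 + 78) mod 101 = 73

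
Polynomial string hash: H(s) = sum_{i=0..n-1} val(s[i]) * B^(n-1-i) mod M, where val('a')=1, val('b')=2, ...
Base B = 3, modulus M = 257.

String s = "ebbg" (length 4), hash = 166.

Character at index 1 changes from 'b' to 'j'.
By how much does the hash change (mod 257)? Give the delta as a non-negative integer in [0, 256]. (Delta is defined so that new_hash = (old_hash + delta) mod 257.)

Delta formula: (val(new) - val(old)) * B^(n-1-k) mod M
  val('j') - val('b') = 10 - 2 = 8
  B^(n-1-k) = 3^2 mod 257 = 9
  Delta = 8 * 9 mod 257 = 72

Answer: 72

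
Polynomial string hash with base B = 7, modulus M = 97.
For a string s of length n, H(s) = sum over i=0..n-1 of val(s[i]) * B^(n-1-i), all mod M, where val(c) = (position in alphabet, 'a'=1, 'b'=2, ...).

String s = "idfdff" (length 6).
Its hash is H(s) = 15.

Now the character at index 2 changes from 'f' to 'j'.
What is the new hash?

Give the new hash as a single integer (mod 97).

Answer: 29

Derivation:
val('f') = 6, val('j') = 10
Position k = 2, exponent = n-1-k = 3
B^3 mod M = 7^3 mod 97 = 52
Delta = (10 - 6) * 52 mod 97 = 14
New hash = (15 + 14) mod 97 = 29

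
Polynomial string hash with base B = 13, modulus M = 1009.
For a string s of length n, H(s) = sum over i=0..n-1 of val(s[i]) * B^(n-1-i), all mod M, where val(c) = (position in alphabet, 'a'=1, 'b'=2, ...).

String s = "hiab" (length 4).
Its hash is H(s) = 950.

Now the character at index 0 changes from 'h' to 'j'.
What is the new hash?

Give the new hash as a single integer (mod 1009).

Answer: 299

Derivation:
val('h') = 8, val('j') = 10
Position k = 0, exponent = n-1-k = 3
B^3 mod M = 13^3 mod 1009 = 179
Delta = (10 - 8) * 179 mod 1009 = 358
New hash = (950 + 358) mod 1009 = 299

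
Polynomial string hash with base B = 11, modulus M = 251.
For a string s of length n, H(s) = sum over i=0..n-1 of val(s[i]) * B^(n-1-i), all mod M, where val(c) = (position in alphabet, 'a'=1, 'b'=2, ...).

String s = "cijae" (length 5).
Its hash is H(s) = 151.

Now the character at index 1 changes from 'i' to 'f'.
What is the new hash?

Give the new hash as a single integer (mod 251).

val('i') = 9, val('f') = 6
Position k = 1, exponent = n-1-k = 3
B^3 mod M = 11^3 mod 251 = 76
Delta = (6 - 9) * 76 mod 251 = 23
New hash = (151 + 23) mod 251 = 174

Answer: 174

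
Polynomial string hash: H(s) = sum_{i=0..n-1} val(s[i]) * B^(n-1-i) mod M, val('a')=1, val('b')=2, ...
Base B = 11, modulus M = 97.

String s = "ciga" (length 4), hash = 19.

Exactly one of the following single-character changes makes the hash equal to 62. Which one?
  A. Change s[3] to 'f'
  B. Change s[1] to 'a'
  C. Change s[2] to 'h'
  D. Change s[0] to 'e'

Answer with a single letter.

Option A: s[3]='a'->'f', delta=(6-1)*11^0 mod 97 = 5, hash=19+5 mod 97 = 24
Option B: s[1]='i'->'a', delta=(1-9)*11^2 mod 97 = 2, hash=19+2 mod 97 = 21
Option C: s[2]='g'->'h', delta=(8-7)*11^1 mod 97 = 11, hash=19+11 mod 97 = 30
Option D: s[0]='c'->'e', delta=(5-3)*11^3 mod 97 = 43, hash=19+43 mod 97 = 62 <-- target

Answer: D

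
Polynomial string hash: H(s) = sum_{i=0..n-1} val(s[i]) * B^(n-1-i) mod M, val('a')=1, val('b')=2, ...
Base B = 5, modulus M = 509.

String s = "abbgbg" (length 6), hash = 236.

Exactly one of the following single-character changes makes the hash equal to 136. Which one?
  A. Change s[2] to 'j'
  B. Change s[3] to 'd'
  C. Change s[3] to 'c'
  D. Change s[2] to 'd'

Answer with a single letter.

Option A: s[2]='b'->'j', delta=(10-2)*5^3 mod 509 = 491, hash=236+491 mod 509 = 218
Option B: s[3]='g'->'d', delta=(4-7)*5^2 mod 509 = 434, hash=236+434 mod 509 = 161
Option C: s[3]='g'->'c', delta=(3-7)*5^2 mod 509 = 409, hash=236+409 mod 509 = 136 <-- target
Option D: s[2]='b'->'d', delta=(4-2)*5^3 mod 509 = 250, hash=236+250 mod 509 = 486

Answer: C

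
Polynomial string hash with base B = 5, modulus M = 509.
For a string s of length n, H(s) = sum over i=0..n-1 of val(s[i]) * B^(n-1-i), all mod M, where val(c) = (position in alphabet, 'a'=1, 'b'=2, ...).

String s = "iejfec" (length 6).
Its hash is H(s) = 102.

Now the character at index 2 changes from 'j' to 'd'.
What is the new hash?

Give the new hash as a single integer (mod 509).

val('j') = 10, val('d') = 4
Position k = 2, exponent = n-1-k = 3
B^3 mod M = 5^3 mod 509 = 125
Delta = (4 - 10) * 125 mod 509 = 268
New hash = (102 + 268) mod 509 = 370

Answer: 370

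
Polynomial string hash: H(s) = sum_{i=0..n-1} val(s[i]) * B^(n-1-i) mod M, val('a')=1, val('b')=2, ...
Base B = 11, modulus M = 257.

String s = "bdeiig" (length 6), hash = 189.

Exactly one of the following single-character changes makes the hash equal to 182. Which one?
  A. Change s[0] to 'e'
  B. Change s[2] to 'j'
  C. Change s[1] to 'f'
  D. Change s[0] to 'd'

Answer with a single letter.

Answer: A

Derivation:
Option A: s[0]='b'->'e', delta=(5-2)*11^5 mod 257 = 250, hash=189+250 mod 257 = 182 <-- target
Option B: s[2]='e'->'j', delta=(10-5)*11^3 mod 257 = 230, hash=189+230 mod 257 = 162
Option C: s[1]='d'->'f', delta=(6-4)*11^4 mod 257 = 241, hash=189+241 mod 257 = 173
Option D: s[0]='b'->'d', delta=(4-2)*11^5 mod 257 = 81, hash=189+81 mod 257 = 13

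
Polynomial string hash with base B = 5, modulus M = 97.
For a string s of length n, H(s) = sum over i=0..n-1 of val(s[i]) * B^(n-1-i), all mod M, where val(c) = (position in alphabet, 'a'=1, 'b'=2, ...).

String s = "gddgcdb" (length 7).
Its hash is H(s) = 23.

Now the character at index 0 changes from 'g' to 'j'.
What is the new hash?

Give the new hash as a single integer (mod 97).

val('g') = 7, val('j') = 10
Position k = 0, exponent = n-1-k = 6
B^6 mod M = 5^6 mod 97 = 8
Delta = (10 - 7) * 8 mod 97 = 24
New hash = (23 + 24) mod 97 = 47

Answer: 47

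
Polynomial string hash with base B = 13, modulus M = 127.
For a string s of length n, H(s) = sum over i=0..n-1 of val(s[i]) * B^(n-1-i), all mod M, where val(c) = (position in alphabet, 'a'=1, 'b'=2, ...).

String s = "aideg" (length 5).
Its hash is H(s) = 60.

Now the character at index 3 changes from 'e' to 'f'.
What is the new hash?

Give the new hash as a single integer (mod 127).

Answer: 73

Derivation:
val('e') = 5, val('f') = 6
Position k = 3, exponent = n-1-k = 1
B^1 mod M = 13^1 mod 127 = 13
Delta = (6 - 5) * 13 mod 127 = 13
New hash = (60 + 13) mod 127 = 73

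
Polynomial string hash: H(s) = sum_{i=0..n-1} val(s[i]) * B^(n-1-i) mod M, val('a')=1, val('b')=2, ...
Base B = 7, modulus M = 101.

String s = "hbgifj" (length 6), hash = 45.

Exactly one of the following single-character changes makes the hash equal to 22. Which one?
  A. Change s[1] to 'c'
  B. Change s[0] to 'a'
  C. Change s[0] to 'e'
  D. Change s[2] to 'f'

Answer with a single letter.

Option A: s[1]='b'->'c', delta=(3-2)*7^4 mod 101 = 78, hash=45+78 mod 101 = 22 <-- target
Option B: s[0]='h'->'a', delta=(1-8)*7^5 mod 101 = 16, hash=45+16 mod 101 = 61
Option C: s[0]='h'->'e', delta=(5-8)*7^5 mod 101 = 79, hash=45+79 mod 101 = 23
Option D: s[2]='g'->'f', delta=(6-7)*7^3 mod 101 = 61, hash=45+61 mod 101 = 5

Answer: A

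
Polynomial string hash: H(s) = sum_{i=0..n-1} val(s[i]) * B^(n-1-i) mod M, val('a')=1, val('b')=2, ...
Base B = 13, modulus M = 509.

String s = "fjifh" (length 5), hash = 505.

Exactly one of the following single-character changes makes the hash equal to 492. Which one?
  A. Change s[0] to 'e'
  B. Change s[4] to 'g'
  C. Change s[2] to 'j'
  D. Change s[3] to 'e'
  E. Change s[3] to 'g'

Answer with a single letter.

Answer: D

Derivation:
Option A: s[0]='f'->'e', delta=(5-6)*13^4 mod 509 = 452, hash=505+452 mod 509 = 448
Option B: s[4]='h'->'g', delta=(7-8)*13^0 mod 509 = 508, hash=505+508 mod 509 = 504
Option C: s[2]='i'->'j', delta=(10-9)*13^2 mod 509 = 169, hash=505+169 mod 509 = 165
Option D: s[3]='f'->'e', delta=(5-6)*13^1 mod 509 = 496, hash=505+496 mod 509 = 492 <-- target
Option E: s[3]='f'->'g', delta=(7-6)*13^1 mod 509 = 13, hash=505+13 mod 509 = 9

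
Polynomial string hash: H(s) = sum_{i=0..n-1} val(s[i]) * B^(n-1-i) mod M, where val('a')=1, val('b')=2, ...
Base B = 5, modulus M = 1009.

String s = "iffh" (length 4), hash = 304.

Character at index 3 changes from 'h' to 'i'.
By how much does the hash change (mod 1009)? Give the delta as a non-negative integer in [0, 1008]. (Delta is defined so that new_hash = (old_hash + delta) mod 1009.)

Delta formula: (val(new) - val(old)) * B^(n-1-k) mod M
  val('i') - val('h') = 9 - 8 = 1
  B^(n-1-k) = 5^0 mod 1009 = 1
  Delta = 1 * 1 mod 1009 = 1

Answer: 1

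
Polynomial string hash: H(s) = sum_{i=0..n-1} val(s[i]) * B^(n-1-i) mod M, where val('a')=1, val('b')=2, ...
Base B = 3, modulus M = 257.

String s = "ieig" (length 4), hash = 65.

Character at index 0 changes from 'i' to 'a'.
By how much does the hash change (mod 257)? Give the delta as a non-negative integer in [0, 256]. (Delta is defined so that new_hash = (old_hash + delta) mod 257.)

Answer: 41

Derivation:
Delta formula: (val(new) - val(old)) * B^(n-1-k) mod M
  val('a') - val('i') = 1 - 9 = -8
  B^(n-1-k) = 3^3 mod 257 = 27
  Delta = -8 * 27 mod 257 = 41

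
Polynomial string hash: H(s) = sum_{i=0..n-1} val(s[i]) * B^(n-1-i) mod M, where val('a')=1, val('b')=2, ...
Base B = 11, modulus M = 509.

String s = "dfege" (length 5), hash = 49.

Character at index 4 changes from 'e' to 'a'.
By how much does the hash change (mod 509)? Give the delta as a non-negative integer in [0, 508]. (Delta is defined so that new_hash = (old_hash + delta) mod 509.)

Answer: 505

Derivation:
Delta formula: (val(new) - val(old)) * B^(n-1-k) mod M
  val('a') - val('e') = 1 - 5 = -4
  B^(n-1-k) = 11^0 mod 509 = 1
  Delta = -4 * 1 mod 509 = 505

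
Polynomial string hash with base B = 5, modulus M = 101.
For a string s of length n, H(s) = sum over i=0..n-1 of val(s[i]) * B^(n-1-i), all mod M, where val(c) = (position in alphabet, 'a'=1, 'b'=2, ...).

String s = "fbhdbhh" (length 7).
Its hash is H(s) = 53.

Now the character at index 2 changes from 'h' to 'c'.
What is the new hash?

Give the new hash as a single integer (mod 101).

Answer: 59

Derivation:
val('h') = 8, val('c') = 3
Position k = 2, exponent = n-1-k = 4
B^4 mod M = 5^4 mod 101 = 19
Delta = (3 - 8) * 19 mod 101 = 6
New hash = (53 + 6) mod 101 = 59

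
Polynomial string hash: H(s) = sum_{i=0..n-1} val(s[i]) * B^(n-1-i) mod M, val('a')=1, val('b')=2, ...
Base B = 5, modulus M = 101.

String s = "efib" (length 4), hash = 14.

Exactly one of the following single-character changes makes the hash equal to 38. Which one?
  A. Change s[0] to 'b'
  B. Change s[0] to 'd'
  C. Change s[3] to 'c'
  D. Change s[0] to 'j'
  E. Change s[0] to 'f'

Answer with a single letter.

Answer: E

Derivation:
Option A: s[0]='e'->'b', delta=(2-5)*5^3 mod 101 = 29, hash=14+29 mod 101 = 43
Option B: s[0]='e'->'d', delta=(4-5)*5^3 mod 101 = 77, hash=14+77 mod 101 = 91
Option C: s[3]='b'->'c', delta=(3-2)*5^0 mod 101 = 1, hash=14+1 mod 101 = 15
Option D: s[0]='e'->'j', delta=(10-5)*5^3 mod 101 = 19, hash=14+19 mod 101 = 33
Option E: s[0]='e'->'f', delta=(6-5)*5^3 mod 101 = 24, hash=14+24 mod 101 = 38 <-- target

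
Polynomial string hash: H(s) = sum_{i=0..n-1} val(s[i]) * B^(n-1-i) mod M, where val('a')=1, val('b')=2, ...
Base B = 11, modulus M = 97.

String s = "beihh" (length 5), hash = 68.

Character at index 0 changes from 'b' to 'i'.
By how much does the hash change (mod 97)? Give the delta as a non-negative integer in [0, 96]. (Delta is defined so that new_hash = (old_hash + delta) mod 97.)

Answer: 55

Derivation:
Delta formula: (val(new) - val(old)) * B^(n-1-k) mod M
  val('i') - val('b') = 9 - 2 = 7
  B^(n-1-k) = 11^4 mod 97 = 91
  Delta = 7 * 91 mod 97 = 55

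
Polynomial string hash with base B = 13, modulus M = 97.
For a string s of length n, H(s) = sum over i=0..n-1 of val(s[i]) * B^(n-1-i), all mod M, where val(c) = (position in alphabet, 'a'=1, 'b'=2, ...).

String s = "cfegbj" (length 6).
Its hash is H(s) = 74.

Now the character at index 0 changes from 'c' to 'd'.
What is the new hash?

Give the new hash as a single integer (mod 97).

val('c') = 3, val('d') = 4
Position k = 0, exponent = n-1-k = 5
B^5 mod M = 13^5 mod 97 = 74
Delta = (4 - 3) * 74 mod 97 = 74
New hash = (74 + 74) mod 97 = 51

Answer: 51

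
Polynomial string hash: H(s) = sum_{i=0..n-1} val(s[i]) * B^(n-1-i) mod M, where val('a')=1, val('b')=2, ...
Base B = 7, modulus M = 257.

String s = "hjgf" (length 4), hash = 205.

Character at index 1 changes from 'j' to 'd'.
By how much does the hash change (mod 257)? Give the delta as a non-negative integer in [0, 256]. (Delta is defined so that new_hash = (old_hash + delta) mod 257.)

Delta formula: (val(new) - val(old)) * B^(n-1-k) mod M
  val('d') - val('j') = 4 - 10 = -6
  B^(n-1-k) = 7^2 mod 257 = 49
  Delta = -6 * 49 mod 257 = 220

Answer: 220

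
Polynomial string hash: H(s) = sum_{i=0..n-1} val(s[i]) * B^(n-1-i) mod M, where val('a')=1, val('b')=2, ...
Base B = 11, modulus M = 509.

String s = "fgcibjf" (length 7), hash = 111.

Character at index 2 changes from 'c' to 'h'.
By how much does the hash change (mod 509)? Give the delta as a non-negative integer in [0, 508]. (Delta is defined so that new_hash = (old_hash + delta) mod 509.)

Delta formula: (val(new) - val(old)) * B^(n-1-k) mod M
  val('h') - val('c') = 8 - 3 = 5
  B^(n-1-k) = 11^4 mod 509 = 389
  Delta = 5 * 389 mod 509 = 418

Answer: 418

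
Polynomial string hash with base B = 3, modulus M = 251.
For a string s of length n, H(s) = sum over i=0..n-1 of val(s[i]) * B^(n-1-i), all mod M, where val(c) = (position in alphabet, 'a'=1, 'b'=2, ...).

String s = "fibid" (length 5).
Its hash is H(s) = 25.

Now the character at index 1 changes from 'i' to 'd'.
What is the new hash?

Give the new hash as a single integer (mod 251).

val('i') = 9, val('d') = 4
Position k = 1, exponent = n-1-k = 3
B^3 mod M = 3^3 mod 251 = 27
Delta = (4 - 9) * 27 mod 251 = 116
New hash = (25 + 116) mod 251 = 141

Answer: 141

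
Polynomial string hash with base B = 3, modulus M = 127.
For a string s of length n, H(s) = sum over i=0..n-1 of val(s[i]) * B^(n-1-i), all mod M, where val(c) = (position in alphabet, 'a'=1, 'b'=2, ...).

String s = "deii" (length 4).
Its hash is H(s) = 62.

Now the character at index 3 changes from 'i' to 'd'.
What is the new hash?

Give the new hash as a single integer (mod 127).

val('i') = 9, val('d') = 4
Position k = 3, exponent = n-1-k = 0
B^0 mod M = 3^0 mod 127 = 1
Delta = (4 - 9) * 1 mod 127 = 122
New hash = (62 + 122) mod 127 = 57

Answer: 57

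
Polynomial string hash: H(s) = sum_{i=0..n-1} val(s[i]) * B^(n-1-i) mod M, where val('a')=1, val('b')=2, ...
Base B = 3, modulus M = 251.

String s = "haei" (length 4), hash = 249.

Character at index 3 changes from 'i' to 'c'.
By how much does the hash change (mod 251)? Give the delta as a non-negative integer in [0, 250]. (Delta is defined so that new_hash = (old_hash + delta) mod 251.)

Answer: 245

Derivation:
Delta formula: (val(new) - val(old)) * B^(n-1-k) mod M
  val('c') - val('i') = 3 - 9 = -6
  B^(n-1-k) = 3^0 mod 251 = 1
  Delta = -6 * 1 mod 251 = 245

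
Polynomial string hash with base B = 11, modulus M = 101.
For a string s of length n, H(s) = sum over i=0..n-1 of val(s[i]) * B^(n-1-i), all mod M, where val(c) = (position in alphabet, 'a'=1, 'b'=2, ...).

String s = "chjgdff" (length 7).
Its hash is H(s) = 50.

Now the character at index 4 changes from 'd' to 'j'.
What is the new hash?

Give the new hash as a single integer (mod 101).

Answer: 69

Derivation:
val('d') = 4, val('j') = 10
Position k = 4, exponent = n-1-k = 2
B^2 mod M = 11^2 mod 101 = 20
Delta = (10 - 4) * 20 mod 101 = 19
New hash = (50 + 19) mod 101 = 69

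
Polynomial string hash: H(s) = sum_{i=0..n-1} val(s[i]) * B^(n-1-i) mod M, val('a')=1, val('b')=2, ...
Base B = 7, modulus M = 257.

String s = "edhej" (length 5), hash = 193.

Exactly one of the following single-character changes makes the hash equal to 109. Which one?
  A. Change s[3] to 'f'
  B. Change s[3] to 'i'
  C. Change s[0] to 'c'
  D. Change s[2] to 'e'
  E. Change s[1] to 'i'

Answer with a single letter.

Option A: s[3]='e'->'f', delta=(6-5)*7^1 mod 257 = 7, hash=193+7 mod 257 = 200
Option B: s[3]='e'->'i', delta=(9-5)*7^1 mod 257 = 28, hash=193+28 mod 257 = 221
Option C: s[0]='e'->'c', delta=(3-5)*7^4 mod 257 = 81, hash=193+81 mod 257 = 17
Option D: s[2]='h'->'e', delta=(5-8)*7^2 mod 257 = 110, hash=193+110 mod 257 = 46
Option E: s[1]='d'->'i', delta=(9-4)*7^3 mod 257 = 173, hash=193+173 mod 257 = 109 <-- target

Answer: E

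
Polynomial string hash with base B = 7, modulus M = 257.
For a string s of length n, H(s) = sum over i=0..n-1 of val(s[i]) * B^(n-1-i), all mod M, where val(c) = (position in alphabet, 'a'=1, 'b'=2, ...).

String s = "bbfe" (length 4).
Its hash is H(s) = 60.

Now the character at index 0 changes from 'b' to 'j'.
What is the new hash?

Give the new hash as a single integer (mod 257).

val('b') = 2, val('j') = 10
Position k = 0, exponent = n-1-k = 3
B^3 mod M = 7^3 mod 257 = 86
Delta = (10 - 2) * 86 mod 257 = 174
New hash = (60 + 174) mod 257 = 234

Answer: 234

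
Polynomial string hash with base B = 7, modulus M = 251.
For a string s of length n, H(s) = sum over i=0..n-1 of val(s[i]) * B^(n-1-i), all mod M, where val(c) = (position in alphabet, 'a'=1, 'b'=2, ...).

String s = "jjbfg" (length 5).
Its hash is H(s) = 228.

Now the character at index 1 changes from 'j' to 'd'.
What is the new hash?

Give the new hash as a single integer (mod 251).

Answer: 178

Derivation:
val('j') = 10, val('d') = 4
Position k = 1, exponent = n-1-k = 3
B^3 mod M = 7^3 mod 251 = 92
Delta = (4 - 10) * 92 mod 251 = 201
New hash = (228 + 201) mod 251 = 178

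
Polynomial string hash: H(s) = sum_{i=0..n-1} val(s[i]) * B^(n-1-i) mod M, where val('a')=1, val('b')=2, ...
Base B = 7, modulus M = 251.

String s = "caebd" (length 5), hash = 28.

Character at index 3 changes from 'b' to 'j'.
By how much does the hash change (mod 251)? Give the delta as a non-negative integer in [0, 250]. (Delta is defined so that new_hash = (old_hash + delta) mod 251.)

Answer: 56

Derivation:
Delta formula: (val(new) - val(old)) * B^(n-1-k) mod M
  val('j') - val('b') = 10 - 2 = 8
  B^(n-1-k) = 7^1 mod 251 = 7
  Delta = 8 * 7 mod 251 = 56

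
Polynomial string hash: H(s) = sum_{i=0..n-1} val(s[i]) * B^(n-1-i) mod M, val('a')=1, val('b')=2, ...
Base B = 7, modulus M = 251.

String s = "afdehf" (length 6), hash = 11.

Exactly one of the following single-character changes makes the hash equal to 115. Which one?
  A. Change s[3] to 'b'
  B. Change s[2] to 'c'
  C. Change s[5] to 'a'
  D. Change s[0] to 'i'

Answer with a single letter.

Answer: A

Derivation:
Option A: s[3]='e'->'b', delta=(2-5)*7^2 mod 251 = 104, hash=11+104 mod 251 = 115 <-- target
Option B: s[2]='d'->'c', delta=(3-4)*7^3 mod 251 = 159, hash=11+159 mod 251 = 170
Option C: s[5]='f'->'a', delta=(1-6)*7^0 mod 251 = 246, hash=11+246 mod 251 = 6
Option D: s[0]='a'->'i', delta=(9-1)*7^5 mod 251 = 171, hash=11+171 mod 251 = 182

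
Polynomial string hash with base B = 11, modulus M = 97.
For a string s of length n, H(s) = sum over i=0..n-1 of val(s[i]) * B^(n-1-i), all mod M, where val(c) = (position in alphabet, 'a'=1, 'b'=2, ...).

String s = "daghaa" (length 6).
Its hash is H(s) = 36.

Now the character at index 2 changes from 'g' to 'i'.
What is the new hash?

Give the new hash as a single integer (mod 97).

val('g') = 7, val('i') = 9
Position k = 2, exponent = n-1-k = 3
B^3 mod M = 11^3 mod 97 = 70
Delta = (9 - 7) * 70 mod 97 = 43
New hash = (36 + 43) mod 97 = 79

Answer: 79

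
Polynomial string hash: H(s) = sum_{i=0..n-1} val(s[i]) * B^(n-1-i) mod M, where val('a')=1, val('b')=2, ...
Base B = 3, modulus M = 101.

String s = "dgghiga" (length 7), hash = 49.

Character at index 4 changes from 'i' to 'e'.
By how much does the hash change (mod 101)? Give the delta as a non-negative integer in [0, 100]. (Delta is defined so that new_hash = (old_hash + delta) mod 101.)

Delta formula: (val(new) - val(old)) * B^(n-1-k) mod M
  val('e') - val('i') = 5 - 9 = -4
  B^(n-1-k) = 3^2 mod 101 = 9
  Delta = -4 * 9 mod 101 = 65

Answer: 65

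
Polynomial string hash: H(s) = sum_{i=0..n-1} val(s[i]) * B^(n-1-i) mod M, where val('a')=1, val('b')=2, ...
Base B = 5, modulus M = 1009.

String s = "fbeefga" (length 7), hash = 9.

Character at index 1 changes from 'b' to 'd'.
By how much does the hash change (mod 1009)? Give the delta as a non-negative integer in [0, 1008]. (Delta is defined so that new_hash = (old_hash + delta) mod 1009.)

Answer: 196

Derivation:
Delta formula: (val(new) - val(old)) * B^(n-1-k) mod M
  val('d') - val('b') = 4 - 2 = 2
  B^(n-1-k) = 5^5 mod 1009 = 98
  Delta = 2 * 98 mod 1009 = 196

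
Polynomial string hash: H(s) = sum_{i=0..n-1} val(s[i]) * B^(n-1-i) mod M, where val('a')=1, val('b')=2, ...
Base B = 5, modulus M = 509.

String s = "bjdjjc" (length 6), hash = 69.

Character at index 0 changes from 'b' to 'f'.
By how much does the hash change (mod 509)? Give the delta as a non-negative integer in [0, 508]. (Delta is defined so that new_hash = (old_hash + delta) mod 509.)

Answer: 284

Derivation:
Delta formula: (val(new) - val(old)) * B^(n-1-k) mod M
  val('f') - val('b') = 6 - 2 = 4
  B^(n-1-k) = 5^5 mod 509 = 71
  Delta = 4 * 71 mod 509 = 284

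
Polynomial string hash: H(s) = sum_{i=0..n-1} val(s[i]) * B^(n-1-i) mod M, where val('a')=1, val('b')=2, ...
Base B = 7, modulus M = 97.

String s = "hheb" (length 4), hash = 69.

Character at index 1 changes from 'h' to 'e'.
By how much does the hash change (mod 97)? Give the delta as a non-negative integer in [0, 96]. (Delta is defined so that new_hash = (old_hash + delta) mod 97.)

Answer: 47

Derivation:
Delta formula: (val(new) - val(old)) * B^(n-1-k) mod M
  val('e') - val('h') = 5 - 8 = -3
  B^(n-1-k) = 7^2 mod 97 = 49
  Delta = -3 * 49 mod 97 = 47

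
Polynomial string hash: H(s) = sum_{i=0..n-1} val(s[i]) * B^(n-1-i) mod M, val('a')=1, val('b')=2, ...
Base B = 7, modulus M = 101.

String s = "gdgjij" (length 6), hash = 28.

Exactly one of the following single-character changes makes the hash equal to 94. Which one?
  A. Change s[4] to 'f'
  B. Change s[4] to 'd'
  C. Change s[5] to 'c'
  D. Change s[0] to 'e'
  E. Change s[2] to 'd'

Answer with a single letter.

Answer: B

Derivation:
Option A: s[4]='i'->'f', delta=(6-9)*7^1 mod 101 = 80, hash=28+80 mod 101 = 7
Option B: s[4]='i'->'d', delta=(4-9)*7^1 mod 101 = 66, hash=28+66 mod 101 = 94 <-- target
Option C: s[5]='j'->'c', delta=(3-10)*7^0 mod 101 = 94, hash=28+94 mod 101 = 21
Option D: s[0]='g'->'e', delta=(5-7)*7^5 mod 101 = 19, hash=28+19 mod 101 = 47
Option E: s[2]='g'->'d', delta=(4-7)*7^3 mod 101 = 82, hash=28+82 mod 101 = 9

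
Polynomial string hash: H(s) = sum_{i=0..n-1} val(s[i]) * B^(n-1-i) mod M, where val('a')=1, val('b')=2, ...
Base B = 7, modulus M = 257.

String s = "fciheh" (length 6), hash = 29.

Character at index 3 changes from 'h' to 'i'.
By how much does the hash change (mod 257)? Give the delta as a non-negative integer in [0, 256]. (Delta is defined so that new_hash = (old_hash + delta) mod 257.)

Answer: 49

Derivation:
Delta formula: (val(new) - val(old)) * B^(n-1-k) mod M
  val('i') - val('h') = 9 - 8 = 1
  B^(n-1-k) = 7^2 mod 257 = 49
  Delta = 1 * 49 mod 257 = 49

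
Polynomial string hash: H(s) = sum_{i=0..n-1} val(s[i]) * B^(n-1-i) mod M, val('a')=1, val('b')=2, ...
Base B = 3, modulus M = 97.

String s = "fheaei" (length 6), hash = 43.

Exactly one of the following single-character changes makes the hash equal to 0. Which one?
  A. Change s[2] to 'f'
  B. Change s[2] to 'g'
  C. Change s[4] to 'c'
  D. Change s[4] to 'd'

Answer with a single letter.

Option A: s[2]='e'->'f', delta=(6-5)*3^3 mod 97 = 27, hash=43+27 mod 97 = 70
Option B: s[2]='e'->'g', delta=(7-5)*3^3 mod 97 = 54, hash=43+54 mod 97 = 0 <-- target
Option C: s[4]='e'->'c', delta=(3-5)*3^1 mod 97 = 91, hash=43+91 mod 97 = 37
Option D: s[4]='e'->'d', delta=(4-5)*3^1 mod 97 = 94, hash=43+94 mod 97 = 40

Answer: B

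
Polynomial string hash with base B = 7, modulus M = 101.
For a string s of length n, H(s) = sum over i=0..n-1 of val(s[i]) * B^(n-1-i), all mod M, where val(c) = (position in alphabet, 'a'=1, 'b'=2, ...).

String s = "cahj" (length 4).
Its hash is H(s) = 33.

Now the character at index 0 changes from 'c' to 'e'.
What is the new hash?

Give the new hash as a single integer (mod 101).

val('c') = 3, val('e') = 5
Position k = 0, exponent = n-1-k = 3
B^3 mod M = 7^3 mod 101 = 40
Delta = (5 - 3) * 40 mod 101 = 80
New hash = (33 + 80) mod 101 = 12

Answer: 12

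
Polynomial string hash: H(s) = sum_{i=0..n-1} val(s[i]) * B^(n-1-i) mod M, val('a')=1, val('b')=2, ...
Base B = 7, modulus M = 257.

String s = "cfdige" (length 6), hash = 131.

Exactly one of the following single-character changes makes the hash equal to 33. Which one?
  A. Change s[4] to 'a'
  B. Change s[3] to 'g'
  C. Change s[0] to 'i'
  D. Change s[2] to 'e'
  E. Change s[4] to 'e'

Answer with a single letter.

Option A: s[4]='g'->'a', delta=(1-7)*7^1 mod 257 = 215, hash=131+215 mod 257 = 89
Option B: s[3]='i'->'g', delta=(7-9)*7^2 mod 257 = 159, hash=131+159 mod 257 = 33 <-- target
Option C: s[0]='c'->'i', delta=(9-3)*7^5 mod 257 = 98, hash=131+98 mod 257 = 229
Option D: s[2]='d'->'e', delta=(5-4)*7^3 mod 257 = 86, hash=131+86 mod 257 = 217
Option E: s[4]='g'->'e', delta=(5-7)*7^1 mod 257 = 243, hash=131+243 mod 257 = 117

Answer: B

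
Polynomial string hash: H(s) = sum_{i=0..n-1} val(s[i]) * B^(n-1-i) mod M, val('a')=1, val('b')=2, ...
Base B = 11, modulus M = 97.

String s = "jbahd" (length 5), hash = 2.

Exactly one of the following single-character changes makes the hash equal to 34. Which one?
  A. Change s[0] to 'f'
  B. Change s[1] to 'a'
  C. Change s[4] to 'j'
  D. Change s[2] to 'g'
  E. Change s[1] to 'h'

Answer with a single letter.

Answer: E

Derivation:
Option A: s[0]='j'->'f', delta=(6-10)*11^4 mod 97 = 24, hash=2+24 mod 97 = 26
Option B: s[1]='b'->'a', delta=(1-2)*11^3 mod 97 = 27, hash=2+27 mod 97 = 29
Option C: s[4]='d'->'j', delta=(10-4)*11^0 mod 97 = 6, hash=2+6 mod 97 = 8
Option D: s[2]='a'->'g', delta=(7-1)*11^2 mod 97 = 47, hash=2+47 mod 97 = 49
Option E: s[1]='b'->'h', delta=(8-2)*11^3 mod 97 = 32, hash=2+32 mod 97 = 34 <-- target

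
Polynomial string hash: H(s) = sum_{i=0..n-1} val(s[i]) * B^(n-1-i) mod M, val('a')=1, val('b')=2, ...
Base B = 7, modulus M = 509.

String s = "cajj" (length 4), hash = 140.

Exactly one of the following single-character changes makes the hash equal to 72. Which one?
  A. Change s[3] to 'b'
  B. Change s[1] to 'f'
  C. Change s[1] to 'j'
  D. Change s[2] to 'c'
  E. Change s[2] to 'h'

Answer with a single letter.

Answer: C

Derivation:
Option A: s[3]='j'->'b', delta=(2-10)*7^0 mod 509 = 501, hash=140+501 mod 509 = 132
Option B: s[1]='a'->'f', delta=(6-1)*7^2 mod 509 = 245, hash=140+245 mod 509 = 385
Option C: s[1]='a'->'j', delta=(10-1)*7^2 mod 509 = 441, hash=140+441 mod 509 = 72 <-- target
Option D: s[2]='j'->'c', delta=(3-10)*7^1 mod 509 = 460, hash=140+460 mod 509 = 91
Option E: s[2]='j'->'h', delta=(8-10)*7^1 mod 509 = 495, hash=140+495 mod 509 = 126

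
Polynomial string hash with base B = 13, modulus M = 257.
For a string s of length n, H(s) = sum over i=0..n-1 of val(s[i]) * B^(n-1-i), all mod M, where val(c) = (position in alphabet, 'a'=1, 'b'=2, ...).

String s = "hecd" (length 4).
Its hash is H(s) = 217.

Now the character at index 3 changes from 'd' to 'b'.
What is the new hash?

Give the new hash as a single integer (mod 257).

Answer: 215

Derivation:
val('d') = 4, val('b') = 2
Position k = 3, exponent = n-1-k = 0
B^0 mod M = 13^0 mod 257 = 1
Delta = (2 - 4) * 1 mod 257 = 255
New hash = (217 + 255) mod 257 = 215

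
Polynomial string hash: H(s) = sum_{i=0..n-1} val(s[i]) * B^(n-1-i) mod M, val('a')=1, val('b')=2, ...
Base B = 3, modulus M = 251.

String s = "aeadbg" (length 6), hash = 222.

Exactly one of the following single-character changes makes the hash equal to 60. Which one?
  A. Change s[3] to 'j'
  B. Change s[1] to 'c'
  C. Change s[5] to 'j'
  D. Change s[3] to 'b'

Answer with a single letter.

Option A: s[3]='d'->'j', delta=(10-4)*3^2 mod 251 = 54, hash=222+54 mod 251 = 25
Option B: s[1]='e'->'c', delta=(3-5)*3^4 mod 251 = 89, hash=222+89 mod 251 = 60 <-- target
Option C: s[5]='g'->'j', delta=(10-7)*3^0 mod 251 = 3, hash=222+3 mod 251 = 225
Option D: s[3]='d'->'b', delta=(2-4)*3^2 mod 251 = 233, hash=222+233 mod 251 = 204

Answer: B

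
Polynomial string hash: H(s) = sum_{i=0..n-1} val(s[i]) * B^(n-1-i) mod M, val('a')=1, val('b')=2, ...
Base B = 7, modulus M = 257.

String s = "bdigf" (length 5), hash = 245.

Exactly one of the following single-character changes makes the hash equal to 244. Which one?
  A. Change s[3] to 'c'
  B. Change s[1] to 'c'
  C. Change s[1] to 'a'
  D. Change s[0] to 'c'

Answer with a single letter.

Answer: C

Derivation:
Option A: s[3]='g'->'c', delta=(3-7)*7^1 mod 257 = 229, hash=245+229 mod 257 = 217
Option B: s[1]='d'->'c', delta=(3-4)*7^3 mod 257 = 171, hash=245+171 mod 257 = 159
Option C: s[1]='d'->'a', delta=(1-4)*7^3 mod 257 = 256, hash=245+256 mod 257 = 244 <-- target
Option D: s[0]='b'->'c', delta=(3-2)*7^4 mod 257 = 88, hash=245+88 mod 257 = 76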